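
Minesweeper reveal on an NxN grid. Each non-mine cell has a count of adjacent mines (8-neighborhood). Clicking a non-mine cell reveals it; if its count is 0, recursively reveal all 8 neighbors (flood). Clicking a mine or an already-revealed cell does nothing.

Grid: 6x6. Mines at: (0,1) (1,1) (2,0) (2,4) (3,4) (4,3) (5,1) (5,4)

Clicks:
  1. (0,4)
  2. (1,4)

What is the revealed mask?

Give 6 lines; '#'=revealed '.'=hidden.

Click 1 (0,4) count=0: revealed 8 new [(0,2) (0,3) (0,4) (0,5) (1,2) (1,3) (1,4) (1,5)] -> total=8
Click 2 (1,4) count=1: revealed 0 new [(none)] -> total=8

Answer: ..####
..####
......
......
......
......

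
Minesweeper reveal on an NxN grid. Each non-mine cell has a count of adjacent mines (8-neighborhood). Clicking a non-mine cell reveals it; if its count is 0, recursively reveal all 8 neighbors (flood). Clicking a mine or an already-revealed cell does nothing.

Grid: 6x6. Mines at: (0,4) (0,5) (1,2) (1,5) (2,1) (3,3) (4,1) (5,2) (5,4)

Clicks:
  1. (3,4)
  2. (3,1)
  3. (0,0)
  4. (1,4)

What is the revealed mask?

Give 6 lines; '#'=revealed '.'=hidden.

Answer: ##....
##..#.
......
.#..#.
......
......

Derivation:
Click 1 (3,4) count=1: revealed 1 new [(3,4)] -> total=1
Click 2 (3,1) count=2: revealed 1 new [(3,1)] -> total=2
Click 3 (0,0) count=0: revealed 4 new [(0,0) (0,1) (1,0) (1,1)] -> total=6
Click 4 (1,4) count=3: revealed 1 new [(1,4)] -> total=7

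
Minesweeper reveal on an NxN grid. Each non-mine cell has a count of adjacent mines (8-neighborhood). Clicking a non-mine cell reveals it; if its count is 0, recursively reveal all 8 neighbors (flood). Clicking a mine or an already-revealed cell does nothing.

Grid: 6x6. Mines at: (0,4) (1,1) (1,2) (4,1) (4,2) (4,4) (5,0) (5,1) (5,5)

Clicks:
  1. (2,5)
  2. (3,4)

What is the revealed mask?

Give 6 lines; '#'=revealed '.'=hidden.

Answer: ......
...###
...###
...###
......
......

Derivation:
Click 1 (2,5) count=0: revealed 9 new [(1,3) (1,4) (1,5) (2,3) (2,4) (2,5) (3,3) (3,4) (3,5)] -> total=9
Click 2 (3,4) count=1: revealed 0 new [(none)] -> total=9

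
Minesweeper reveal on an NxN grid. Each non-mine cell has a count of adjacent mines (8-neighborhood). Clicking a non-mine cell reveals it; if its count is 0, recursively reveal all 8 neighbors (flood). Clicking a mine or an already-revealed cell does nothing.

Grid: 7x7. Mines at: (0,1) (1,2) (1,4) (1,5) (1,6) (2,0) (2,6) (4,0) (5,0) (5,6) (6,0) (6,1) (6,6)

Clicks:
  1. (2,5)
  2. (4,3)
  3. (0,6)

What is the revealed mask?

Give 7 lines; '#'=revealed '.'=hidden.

Answer: ......#
.......
.#####.
.#####.
.#####.
.#####.
..####.

Derivation:
Click 1 (2,5) count=4: revealed 1 new [(2,5)] -> total=1
Click 2 (4,3) count=0: revealed 23 new [(2,1) (2,2) (2,3) (2,4) (3,1) (3,2) (3,3) (3,4) (3,5) (4,1) (4,2) (4,3) (4,4) (4,5) (5,1) (5,2) (5,3) (5,4) (5,5) (6,2) (6,3) (6,4) (6,5)] -> total=24
Click 3 (0,6) count=2: revealed 1 new [(0,6)] -> total=25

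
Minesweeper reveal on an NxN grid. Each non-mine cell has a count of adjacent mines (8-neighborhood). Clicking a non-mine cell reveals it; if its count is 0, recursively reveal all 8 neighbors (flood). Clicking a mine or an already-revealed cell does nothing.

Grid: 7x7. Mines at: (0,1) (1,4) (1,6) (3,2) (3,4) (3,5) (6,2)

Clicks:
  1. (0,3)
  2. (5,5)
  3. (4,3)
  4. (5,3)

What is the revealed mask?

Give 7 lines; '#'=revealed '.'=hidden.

Click 1 (0,3) count=1: revealed 1 new [(0,3)] -> total=1
Click 2 (5,5) count=0: revealed 12 new [(4,3) (4,4) (4,5) (4,6) (5,3) (5,4) (5,5) (5,6) (6,3) (6,4) (6,5) (6,6)] -> total=13
Click 3 (4,3) count=2: revealed 0 new [(none)] -> total=13
Click 4 (5,3) count=1: revealed 0 new [(none)] -> total=13

Answer: ...#...
.......
.......
.......
...####
...####
...####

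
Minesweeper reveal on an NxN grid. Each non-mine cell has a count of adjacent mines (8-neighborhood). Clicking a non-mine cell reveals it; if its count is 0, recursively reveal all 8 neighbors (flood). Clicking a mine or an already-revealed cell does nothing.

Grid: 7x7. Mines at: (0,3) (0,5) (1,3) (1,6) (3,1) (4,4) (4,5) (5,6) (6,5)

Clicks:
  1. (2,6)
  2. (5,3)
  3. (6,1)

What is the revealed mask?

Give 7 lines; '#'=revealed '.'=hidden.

Answer: .......
.......
......#
.......
####...
#####..
#####..

Derivation:
Click 1 (2,6) count=1: revealed 1 new [(2,6)] -> total=1
Click 2 (5,3) count=1: revealed 1 new [(5,3)] -> total=2
Click 3 (6,1) count=0: revealed 13 new [(4,0) (4,1) (4,2) (4,3) (5,0) (5,1) (5,2) (5,4) (6,0) (6,1) (6,2) (6,3) (6,4)] -> total=15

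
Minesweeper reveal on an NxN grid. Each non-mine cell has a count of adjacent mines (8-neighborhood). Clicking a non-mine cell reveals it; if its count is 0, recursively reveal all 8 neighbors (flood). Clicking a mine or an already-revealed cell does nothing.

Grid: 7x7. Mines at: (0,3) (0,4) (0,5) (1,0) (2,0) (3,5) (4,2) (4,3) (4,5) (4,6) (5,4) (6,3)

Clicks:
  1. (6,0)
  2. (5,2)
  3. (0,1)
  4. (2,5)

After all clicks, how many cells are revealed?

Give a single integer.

Click 1 (6,0) count=0: revealed 10 new [(3,0) (3,1) (4,0) (4,1) (5,0) (5,1) (5,2) (6,0) (6,1) (6,2)] -> total=10
Click 2 (5,2) count=3: revealed 0 new [(none)] -> total=10
Click 3 (0,1) count=1: revealed 1 new [(0,1)] -> total=11
Click 4 (2,5) count=1: revealed 1 new [(2,5)] -> total=12

Answer: 12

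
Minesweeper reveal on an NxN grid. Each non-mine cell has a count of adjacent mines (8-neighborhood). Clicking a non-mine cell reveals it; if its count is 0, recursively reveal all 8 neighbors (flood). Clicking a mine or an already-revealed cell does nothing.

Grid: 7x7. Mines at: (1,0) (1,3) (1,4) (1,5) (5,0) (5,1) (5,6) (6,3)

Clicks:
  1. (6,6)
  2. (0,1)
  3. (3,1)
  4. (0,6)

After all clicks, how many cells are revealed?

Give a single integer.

Click 1 (6,6) count=1: revealed 1 new [(6,6)] -> total=1
Click 2 (0,1) count=1: revealed 1 new [(0,1)] -> total=2
Click 3 (3,1) count=0: revealed 25 new [(2,0) (2,1) (2,2) (2,3) (2,4) (2,5) (2,6) (3,0) (3,1) (3,2) (3,3) (3,4) (3,5) (3,6) (4,0) (4,1) (4,2) (4,3) (4,4) (4,5) (4,6) (5,2) (5,3) (5,4) (5,5)] -> total=27
Click 4 (0,6) count=1: revealed 1 new [(0,6)] -> total=28

Answer: 28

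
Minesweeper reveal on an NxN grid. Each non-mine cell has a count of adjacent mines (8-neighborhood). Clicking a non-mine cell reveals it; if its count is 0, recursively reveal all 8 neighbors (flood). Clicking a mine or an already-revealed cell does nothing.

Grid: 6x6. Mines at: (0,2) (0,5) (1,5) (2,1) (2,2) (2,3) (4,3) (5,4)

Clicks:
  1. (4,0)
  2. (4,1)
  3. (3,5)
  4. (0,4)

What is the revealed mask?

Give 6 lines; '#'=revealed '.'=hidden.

Answer: ....#.
......
....##
###.##
###.##
###...

Derivation:
Click 1 (4,0) count=0: revealed 9 new [(3,0) (3,1) (3,2) (4,0) (4,1) (4,2) (5,0) (5,1) (5,2)] -> total=9
Click 2 (4,1) count=0: revealed 0 new [(none)] -> total=9
Click 3 (3,5) count=0: revealed 6 new [(2,4) (2,5) (3,4) (3,5) (4,4) (4,5)] -> total=15
Click 4 (0,4) count=2: revealed 1 new [(0,4)] -> total=16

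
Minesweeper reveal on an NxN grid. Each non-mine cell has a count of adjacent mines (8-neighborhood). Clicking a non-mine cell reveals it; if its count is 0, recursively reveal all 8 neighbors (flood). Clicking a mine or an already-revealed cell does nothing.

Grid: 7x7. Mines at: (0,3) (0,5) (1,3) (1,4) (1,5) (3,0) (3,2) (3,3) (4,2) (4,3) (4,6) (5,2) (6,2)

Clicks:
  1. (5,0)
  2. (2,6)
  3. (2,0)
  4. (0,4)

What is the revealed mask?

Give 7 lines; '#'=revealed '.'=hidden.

Click 1 (5,0) count=0: revealed 6 new [(4,0) (4,1) (5,0) (5,1) (6,0) (6,1)] -> total=6
Click 2 (2,6) count=1: revealed 1 new [(2,6)] -> total=7
Click 3 (2,0) count=1: revealed 1 new [(2,0)] -> total=8
Click 4 (0,4) count=5: revealed 1 new [(0,4)] -> total=9

Answer: ....#..
.......
#.....#
.......
##.....
##.....
##.....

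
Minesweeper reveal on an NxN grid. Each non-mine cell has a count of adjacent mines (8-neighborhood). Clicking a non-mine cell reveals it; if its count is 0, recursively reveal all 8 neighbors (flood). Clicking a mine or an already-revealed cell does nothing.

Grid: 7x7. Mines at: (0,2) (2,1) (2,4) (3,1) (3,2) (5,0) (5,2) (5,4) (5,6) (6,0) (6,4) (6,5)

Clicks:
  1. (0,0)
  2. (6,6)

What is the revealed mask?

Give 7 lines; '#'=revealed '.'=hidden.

Answer: ##.....
##.....
.......
.......
.......
.......
......#

Derivation:
Click 1 (0,0) count=0: revealed 4 new [(0,0) (0,1) (1,0) (1,1)] -> total=4
Click 2 (6,6) count=2: revealed 1 new [(6,6)] -> total=5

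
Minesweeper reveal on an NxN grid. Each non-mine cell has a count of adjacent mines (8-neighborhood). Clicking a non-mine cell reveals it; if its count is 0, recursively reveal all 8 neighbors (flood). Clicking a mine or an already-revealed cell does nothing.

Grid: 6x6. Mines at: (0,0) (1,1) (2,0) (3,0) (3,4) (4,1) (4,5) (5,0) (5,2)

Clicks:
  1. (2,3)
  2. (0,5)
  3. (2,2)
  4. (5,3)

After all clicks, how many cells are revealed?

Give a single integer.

Click 1 (2,3) count=1: revealed 1 new [(2,3)] -> total=1
Click 2 (0,5) count=0: revealed 11 new [(0,2) (0,3) (0,4) (0,5) (1,2) (1,3) (1,4) (1,5) (2,2) (2,4) (2,5)] -> total=12
Click 3 (2,2) count=1: revealed 0 new [(none)] -> total=12
Click 4 (5,3) count=1: revealed 1 new [(5,3)] -> total=13

Answer: 13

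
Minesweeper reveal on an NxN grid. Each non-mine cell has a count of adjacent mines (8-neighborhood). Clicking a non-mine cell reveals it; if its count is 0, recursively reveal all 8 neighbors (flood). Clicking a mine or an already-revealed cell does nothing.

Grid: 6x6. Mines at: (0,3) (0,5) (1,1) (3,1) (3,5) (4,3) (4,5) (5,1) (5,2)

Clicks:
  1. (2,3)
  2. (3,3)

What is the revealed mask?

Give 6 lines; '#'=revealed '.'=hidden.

Answer: ......
..###.
..###.
..###.
......
......

Derivation:
Click 1 (2,3) count=0: revealed 9 new [(1,2) (1,3) (1,4) (2,2) (2,3) (2,4) (3,2) (3,3) (3,4)] -> total=9
Click 2 (3,3) count=1: revealed 0 new [(none)] -> total=9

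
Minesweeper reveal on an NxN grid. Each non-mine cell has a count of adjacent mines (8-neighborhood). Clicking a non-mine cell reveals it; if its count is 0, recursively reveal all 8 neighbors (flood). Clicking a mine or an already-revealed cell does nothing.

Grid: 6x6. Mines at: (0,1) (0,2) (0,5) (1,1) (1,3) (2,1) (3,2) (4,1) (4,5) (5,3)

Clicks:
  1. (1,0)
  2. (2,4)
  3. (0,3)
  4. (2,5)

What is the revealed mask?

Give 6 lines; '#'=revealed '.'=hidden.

Answer: ...#..
#...##
....##
....##
......
......

Derivation:
Click 1 (1,0) count=3: revealed 1 new [(1,0)] -> total=1
Click 2 (2,4) count=1: revealed 1 new [(2,4)] -> total=2
Click 3 (0,3) count=2: revealed 1 new [(0,3)] -> total=3
Click 4 (2,5) count=0: revealed 5 new [(1,4) (1,5) (2,5) (3,4) (3,5)] -> total=8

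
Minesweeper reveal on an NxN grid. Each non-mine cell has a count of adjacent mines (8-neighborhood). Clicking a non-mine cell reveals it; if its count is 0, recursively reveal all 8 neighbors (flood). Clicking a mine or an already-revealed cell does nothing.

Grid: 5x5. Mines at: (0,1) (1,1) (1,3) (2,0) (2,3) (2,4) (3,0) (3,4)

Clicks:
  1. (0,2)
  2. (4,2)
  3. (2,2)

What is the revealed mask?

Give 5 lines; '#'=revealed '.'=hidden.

Answer: ..#..
.....
..#..
.###.
.###.

Derivation:
Click 1 (0,2) count=3: revealed 1 new [(0,2)] -> total=1
Click 2 (4,2) count=0: revealed 6 new [(3,1) (3,2) (3,3) (4,1) (4,2) (4,3)] -> total=7
Click 3 (2,2) count=3: revealed 1 new [(2,2)] -> total=8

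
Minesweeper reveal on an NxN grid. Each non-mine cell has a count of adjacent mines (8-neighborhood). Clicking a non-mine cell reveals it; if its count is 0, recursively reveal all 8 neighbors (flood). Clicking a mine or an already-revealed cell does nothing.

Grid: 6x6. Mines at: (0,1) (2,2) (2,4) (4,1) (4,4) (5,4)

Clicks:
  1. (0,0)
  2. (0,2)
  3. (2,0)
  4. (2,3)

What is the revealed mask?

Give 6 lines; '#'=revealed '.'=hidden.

Click 1 (0,0) count=1: revealed 1 new [(0,0)] -> total=1
Click 2 (0,2) count=1: revealed 1 new [(0,2)] -> total=2
Click 3 (2,0) count=0: revealed 6 new [(1,0) (1,1) (2,0) (2,1) (3,0) (3,1)] -> total=8
Click 4 (2,3) count=2: revealed 1 new [(2,3)] -> total=9

Answer: #.#...
##....
##.#..
##....
......
......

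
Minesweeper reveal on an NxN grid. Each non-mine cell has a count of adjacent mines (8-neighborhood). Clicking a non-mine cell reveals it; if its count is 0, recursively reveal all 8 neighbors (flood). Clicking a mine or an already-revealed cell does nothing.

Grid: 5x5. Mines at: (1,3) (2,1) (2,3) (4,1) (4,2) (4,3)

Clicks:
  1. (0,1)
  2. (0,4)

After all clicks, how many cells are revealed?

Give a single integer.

Answer: 7

Derivation:
Click 1 (0,1) count=0: revealed 6 new [(0,0) (0,1) (0,2) (1,0) (1,1) (1,2)] -> total=6
Click 2 (0,4) count=1: revealed 1 new [(0,4)] -> total=7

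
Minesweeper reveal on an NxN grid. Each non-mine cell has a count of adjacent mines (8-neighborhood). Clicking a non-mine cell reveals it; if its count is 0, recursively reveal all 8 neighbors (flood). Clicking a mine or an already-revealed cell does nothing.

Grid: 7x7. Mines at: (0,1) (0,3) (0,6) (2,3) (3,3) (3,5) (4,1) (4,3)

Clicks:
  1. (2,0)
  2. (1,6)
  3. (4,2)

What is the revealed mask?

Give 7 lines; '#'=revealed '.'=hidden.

Answer: .......
###...#
###....
###....
..#....
.......
.......

Derivation:
Click 1 (2,0) count=0: revealed 9 new [(1,0) (1,1) (1,2) (2,0) (2,1) (2,2) (3,0) (3,1) (3,2)] -> total=9
Click 2 (1,6) count=1: revealed 1 new [(1,6)] -> total=10
Click 3 (4,2) count=3: revealed 1 new [(4,2)] -> total=11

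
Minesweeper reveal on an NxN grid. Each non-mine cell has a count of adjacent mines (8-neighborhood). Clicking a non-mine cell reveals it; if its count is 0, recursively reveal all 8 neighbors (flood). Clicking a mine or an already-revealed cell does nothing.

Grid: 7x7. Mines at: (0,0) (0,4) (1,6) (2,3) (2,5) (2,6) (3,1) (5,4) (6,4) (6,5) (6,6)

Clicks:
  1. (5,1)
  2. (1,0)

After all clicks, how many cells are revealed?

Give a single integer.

Click 1 (5,1) count=0: revealed 12 new [(4,0) (4,1) (4,2) (4,3) (5,0) (5,1) (5,2) (5,3) (6,0) (6,1) (6,2) (6,3)] -> total=12
Click 2 (1,0) count=1: revealed 1 new [(1,0)] -> total=13

Answer: 13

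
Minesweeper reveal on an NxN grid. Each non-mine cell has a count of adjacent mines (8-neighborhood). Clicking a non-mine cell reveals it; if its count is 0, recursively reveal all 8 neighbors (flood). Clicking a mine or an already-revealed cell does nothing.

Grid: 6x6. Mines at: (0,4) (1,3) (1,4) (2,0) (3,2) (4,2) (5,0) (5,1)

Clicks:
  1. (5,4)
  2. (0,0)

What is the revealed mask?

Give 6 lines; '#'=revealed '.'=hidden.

Answer: ###...
###...
...###
...###
...###
...###

Derivation:
Click 1 (5,4) count=0: revealed 12 new [(2,3) (2,4) (2,5) (3,3) (3,4) (3,5) (4,3) (4,4) (4,5) (5,3) (5,4) (5,5)] -> total=12
Click 2 (0,0) count=0: revealed 6 new [(0,0) (0,1) (0,2) (1,0) (1,1) (1,2)] -> total=18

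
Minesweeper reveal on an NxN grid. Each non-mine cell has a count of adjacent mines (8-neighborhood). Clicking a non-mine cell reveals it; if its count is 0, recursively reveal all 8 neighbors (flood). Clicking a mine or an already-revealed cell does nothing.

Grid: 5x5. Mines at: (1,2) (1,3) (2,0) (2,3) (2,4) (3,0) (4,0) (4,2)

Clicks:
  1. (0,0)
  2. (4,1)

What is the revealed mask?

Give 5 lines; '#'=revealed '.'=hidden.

Click 1 (0,0) count=0: revealed 4 new [(0,0) (0,1) (1,0) (1,1)] -> total=4
Click 2 (4,1) count=3: revealed 1 new [(4,1)] -> total=5

Answer: ##...
##...
.....
.....
.#...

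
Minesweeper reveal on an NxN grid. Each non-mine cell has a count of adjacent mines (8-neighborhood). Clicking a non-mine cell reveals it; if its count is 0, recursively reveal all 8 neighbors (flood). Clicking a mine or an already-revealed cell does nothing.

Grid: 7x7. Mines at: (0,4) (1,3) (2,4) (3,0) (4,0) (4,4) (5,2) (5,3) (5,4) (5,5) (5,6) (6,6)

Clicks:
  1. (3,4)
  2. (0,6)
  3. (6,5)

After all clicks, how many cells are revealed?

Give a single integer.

Answer: 12

Derivation:
Click 1 (3,4) count=2: revealed 1 new [(3,4)] -> total=1
Click 2 (0,6) count=0: revealed 10 new [(0,5) (0,6) (1,5) (1,6) (2,5) (2,6) (3,5) (3,6) (4,5) (4,6)] -> total=11
Click 3 (6,5) count=4: revealed 1 new [(6,5)] -> total=12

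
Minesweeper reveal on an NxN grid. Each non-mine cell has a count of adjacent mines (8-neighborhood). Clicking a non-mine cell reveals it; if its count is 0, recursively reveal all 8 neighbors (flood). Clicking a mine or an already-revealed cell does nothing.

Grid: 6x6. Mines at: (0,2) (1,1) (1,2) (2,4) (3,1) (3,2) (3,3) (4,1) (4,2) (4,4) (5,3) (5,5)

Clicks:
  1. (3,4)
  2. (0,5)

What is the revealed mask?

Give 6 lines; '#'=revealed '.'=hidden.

Click 1 (3,4) count=3: revealed 1 new [(3,4)] -> total=1
Click 2 (0,5) count=0: revealed 6 new [(0,3) (0,4) (0,5) (1,3) (1,4) (1,5)] -> total=7

Answer: ...###
...###
......
....#.
......
......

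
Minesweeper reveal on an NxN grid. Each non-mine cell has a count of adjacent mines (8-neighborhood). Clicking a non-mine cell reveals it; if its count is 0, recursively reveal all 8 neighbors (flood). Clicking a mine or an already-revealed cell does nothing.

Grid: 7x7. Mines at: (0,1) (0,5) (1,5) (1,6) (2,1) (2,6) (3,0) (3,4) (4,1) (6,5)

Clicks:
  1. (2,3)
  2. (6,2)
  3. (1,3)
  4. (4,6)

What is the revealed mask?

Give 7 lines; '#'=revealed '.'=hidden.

Answer: ..###..
..###..
..###..
.....##
..#####
#######
#####..

Derivation:
Click 1 (2,3) count=1: revealed 1 new [(2,3)] -> total=1
Click 2 (6,2) count=0: revealed 13 new [(4,2) (4,3) (4,4) (5,0) (5,1) (5,2) (5,3) (5,4) (6,0) (6,1) (6,2) (6,3) (6,4)] -> total=14
Click 3 (1,3) count=0: revealed 8 new [(0,2) (0,3) (0,4) (1,2) (1,3) (1,4) (2,2) (2,4)] -> total=22
Click 4 (4,6) count=0: revealed 6 new [(3,5) (3,6) (4,5) (4,6) (5,5) (5,6)] -> total=28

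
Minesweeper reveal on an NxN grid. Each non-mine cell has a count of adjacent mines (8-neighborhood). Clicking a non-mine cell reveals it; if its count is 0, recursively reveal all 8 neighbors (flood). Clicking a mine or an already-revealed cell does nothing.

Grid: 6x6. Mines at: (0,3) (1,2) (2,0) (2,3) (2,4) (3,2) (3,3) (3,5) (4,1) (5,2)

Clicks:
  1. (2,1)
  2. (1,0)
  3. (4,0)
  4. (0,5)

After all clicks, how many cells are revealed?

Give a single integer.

Answer: 7

Derivation:
Click 1 (2,1) count=3: revealed 1 new [(2,1)] -> total=1
Click 2 (1,0) count=1: revealed 1 new [(1,0)] -> total=2
Click 3 (4,0) count=1: revealed 1 new [(4,0)] -> total=3
Click 4 (0,5) count=0: revealed 4 new [(0,4) (0,5) (1,4) (1,5)] -> total=7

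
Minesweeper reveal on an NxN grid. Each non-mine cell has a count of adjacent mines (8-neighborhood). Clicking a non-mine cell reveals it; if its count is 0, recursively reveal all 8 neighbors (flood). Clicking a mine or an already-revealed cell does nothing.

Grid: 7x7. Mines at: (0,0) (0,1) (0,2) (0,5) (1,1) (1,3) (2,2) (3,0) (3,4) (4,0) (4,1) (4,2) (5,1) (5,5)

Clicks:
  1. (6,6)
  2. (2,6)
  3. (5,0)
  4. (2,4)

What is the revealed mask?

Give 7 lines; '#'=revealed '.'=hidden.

Click 1 (6,6) count=1: revealed 1 new [(6,6)] -> total=1
Click 2 (2,6) count=0: revealed 8 new [(1,5) (1,6) (2,5) (2,6) (3,5) (3,6) (4,5) (4,6)] -> total=9
Click 3 (5,0) count=3: revealed 1 new [(5,0)] -> total=10
Click 4 (2,4) count=2: revealed 1 new [(2,4)] -> total=11

Answer: .......
.....##
....###
.....##
.....##
#......
......#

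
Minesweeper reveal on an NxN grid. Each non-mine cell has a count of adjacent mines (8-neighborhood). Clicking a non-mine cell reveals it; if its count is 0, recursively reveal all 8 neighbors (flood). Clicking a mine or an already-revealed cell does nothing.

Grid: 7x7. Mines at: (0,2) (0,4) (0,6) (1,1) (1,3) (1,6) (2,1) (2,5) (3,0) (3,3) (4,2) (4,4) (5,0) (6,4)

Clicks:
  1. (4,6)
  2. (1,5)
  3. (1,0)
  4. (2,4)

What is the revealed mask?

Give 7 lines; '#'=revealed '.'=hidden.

Click 1 (4,6) count=0: revealed 8 new [(3,5) (3,6) (4,5) (4,6) (5,5) (5,6) (6,5) (6,6)] -> total=8
Click 2 (1,5) count=4: revealed 1 new [(1,5)] -> total=9
Click 3 (1,0) count=2: revealed 1 new [(1,0)] -> total=10
Click 4 (2,4) count=3: revealed 1 new [(2,4)] -> total=11

Answer: .......
#....#.
....#..
.....##
.....##
.....##
.....##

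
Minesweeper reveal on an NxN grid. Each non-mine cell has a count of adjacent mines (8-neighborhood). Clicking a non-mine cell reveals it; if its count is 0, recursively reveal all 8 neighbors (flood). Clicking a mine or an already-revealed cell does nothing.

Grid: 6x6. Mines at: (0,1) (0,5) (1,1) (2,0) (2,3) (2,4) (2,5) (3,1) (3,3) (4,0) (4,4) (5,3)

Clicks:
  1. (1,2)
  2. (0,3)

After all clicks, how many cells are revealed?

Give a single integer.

Answer: 6

Derivation:
Click 1 (1,2) count=3: revealed 1 new [(1,2)] -> total=1
Click 2 (0,3) count=0: revealed 5 new [(0,2) (0,3) (0,4) (1,3) (1,4)] -> total=6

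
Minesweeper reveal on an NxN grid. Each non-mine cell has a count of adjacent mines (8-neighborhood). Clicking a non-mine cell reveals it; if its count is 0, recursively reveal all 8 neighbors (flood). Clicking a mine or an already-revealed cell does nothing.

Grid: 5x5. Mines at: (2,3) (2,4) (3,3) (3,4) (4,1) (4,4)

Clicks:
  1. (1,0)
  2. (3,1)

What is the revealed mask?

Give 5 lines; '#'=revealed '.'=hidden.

Click 1 (1,0) count=0: revealed 16 new [(0,0) (0,1) (0,2) (0,3) (0,4) (1,0) (1,1) (1,2) (1,3) (1,4) (2,0) (2,1) (2,2) (3,0) (3,1) (3,2)] -> total=16
Click 2 (3,1) count=1: revealed 0 new [(none)] -> total=16

Answer: #####
#####
###..
###..
.....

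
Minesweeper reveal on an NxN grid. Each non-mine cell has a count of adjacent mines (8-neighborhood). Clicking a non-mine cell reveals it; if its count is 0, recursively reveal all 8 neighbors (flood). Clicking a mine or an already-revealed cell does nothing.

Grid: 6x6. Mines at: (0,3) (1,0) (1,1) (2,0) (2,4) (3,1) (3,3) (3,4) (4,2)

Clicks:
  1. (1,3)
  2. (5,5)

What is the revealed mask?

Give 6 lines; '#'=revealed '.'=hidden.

Click 1 (1,3) count=2: revealed 1 new [(1,3)] -> total=1
Click 2 (5,5) count=0: revealed 6 new [(4,3) (4,4) (4,5) (5,3) (5,4) (5,5)] -> total=7

Answer: ......
...#..
......
......
...###
...###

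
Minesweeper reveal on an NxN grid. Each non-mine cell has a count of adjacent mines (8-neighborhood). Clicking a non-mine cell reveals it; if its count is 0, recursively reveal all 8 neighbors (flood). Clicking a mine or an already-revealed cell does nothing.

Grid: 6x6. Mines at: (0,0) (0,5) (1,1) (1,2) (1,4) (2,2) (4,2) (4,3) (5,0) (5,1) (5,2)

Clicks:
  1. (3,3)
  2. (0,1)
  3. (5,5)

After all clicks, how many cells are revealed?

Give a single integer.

Answer: 10

Derivation:
Click 1 (3,3) count=3: revealed 1 new [(3,3)] -> total=1
Click 2 (0,1) count=3: revealed 1 new [(0,1)] -> total=2
Click 3 (5,5) count=0: revealed 8 new [(2,4) (2,5) (3,4) (3,5) (4,4) (4,5) (5,4) (5,5)] -> total=10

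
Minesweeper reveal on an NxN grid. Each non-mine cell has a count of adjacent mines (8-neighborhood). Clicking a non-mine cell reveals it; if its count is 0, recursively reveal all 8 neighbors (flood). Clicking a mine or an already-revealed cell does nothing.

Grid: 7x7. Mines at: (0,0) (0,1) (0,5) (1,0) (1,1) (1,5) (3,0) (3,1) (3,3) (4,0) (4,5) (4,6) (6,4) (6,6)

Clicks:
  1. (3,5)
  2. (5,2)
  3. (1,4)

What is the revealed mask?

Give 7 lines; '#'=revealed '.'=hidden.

Answer: .......
....#..
.......
.....#.
.###...
####...
####...

Derivation:
Click 1 (3,5) count=2: revealed 1 new [(3,5)] -> total=1
Click 2 (5,2) count=0: revealed 11 new [(4,1) (4,2) (4,3) (5,0) (5,1) (5,2) (5,3) (6,0) (6,1) (6,2) (6,3)] -> total=12
Click 3 (1,4) count=2: revealed 1 new [(1,4)] -> total=13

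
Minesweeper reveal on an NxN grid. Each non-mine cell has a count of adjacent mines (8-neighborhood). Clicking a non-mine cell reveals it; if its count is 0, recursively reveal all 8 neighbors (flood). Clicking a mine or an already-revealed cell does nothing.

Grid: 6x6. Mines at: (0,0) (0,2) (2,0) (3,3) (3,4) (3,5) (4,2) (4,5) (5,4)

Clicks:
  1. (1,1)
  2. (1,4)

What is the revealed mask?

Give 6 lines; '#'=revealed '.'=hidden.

Click 1 (1,1) count=3: revealed 1 new [(1,1)] -> total=1
Click 2 (1,4) count=0: revealed 9 new [(0,3) (0,4) (0,5) (1,3) (1,4) (1,5) (2,3) (2,4) (2,5)] -> total=10

Answer: ...###
.#.###
...###
......
......
......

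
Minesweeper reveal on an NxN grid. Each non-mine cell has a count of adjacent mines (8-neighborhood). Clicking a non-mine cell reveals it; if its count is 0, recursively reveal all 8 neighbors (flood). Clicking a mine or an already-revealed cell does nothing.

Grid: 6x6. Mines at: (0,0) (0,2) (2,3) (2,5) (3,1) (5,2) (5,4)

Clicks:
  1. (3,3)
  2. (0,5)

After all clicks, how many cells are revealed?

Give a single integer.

Answer: 7

Derivation:
Click 1 (3,3) count=1: revealed 1 new [(3,3)] -> total=1
Click 2 (0,5) count=0: revealed 6 new [(0,3) (0,4) (0,5) (1,3) (1,4) (1,5)] -> total=7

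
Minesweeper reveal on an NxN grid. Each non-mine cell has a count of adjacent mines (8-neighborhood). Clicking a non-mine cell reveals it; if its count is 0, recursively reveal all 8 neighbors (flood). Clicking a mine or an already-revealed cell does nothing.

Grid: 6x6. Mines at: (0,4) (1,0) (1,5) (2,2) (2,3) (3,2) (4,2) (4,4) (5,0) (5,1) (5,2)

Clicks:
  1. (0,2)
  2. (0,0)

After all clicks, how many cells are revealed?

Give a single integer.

Answer: 7

Derivation:
Click 1 (0,2) count=0: revealed 6 new [(0,1) (0,2) (0,3) (1,1) (1,2) (1,3)] -> total=6
Click 2 (0,0) count=1: revealed 1 new [(0,0)] -> total=7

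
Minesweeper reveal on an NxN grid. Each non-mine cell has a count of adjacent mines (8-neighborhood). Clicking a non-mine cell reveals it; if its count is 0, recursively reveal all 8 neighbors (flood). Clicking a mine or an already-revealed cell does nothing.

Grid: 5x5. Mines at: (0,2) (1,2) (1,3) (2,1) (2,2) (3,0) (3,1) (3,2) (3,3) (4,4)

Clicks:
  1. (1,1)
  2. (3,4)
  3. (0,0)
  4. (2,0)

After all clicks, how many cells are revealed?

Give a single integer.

Click 1 (1,1) count=4: revealed 1 new [(1,1)] -> total=1
Click 2 (3,4) count=2: revealed 1 new [(3,4)] -> total=2
Click 3 (0,0) count=0: revealed 3 new [(0,0) (0,1) (1,0)] -> total=5
Click 4 (2,0) count=3: revealed 1 new [(2,0)] -> total=6

Answer: 6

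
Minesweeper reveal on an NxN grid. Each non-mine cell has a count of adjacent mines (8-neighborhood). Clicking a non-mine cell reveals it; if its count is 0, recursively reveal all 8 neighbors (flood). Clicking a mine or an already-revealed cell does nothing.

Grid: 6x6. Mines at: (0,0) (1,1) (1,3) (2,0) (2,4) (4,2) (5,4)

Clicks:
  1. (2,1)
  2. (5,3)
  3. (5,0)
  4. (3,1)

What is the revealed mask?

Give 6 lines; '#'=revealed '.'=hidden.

Click 1 (2,1) count=2: revealed 1 new [(2,1)] -> total=1
Click 2 (5,3) count=2: revealed 1 new [(5,3)] -> total=2
Click 3 (5,0) count=0: revealed 6 new [(3,0) (3,1) (4,0) (4,1) (5,0) (5,1)] -> total=8
Click 4 (3,1) count=2: revealed 0 new [(none)] -> total=8

Answer: ......
......
.#....
##....
##....
##.#..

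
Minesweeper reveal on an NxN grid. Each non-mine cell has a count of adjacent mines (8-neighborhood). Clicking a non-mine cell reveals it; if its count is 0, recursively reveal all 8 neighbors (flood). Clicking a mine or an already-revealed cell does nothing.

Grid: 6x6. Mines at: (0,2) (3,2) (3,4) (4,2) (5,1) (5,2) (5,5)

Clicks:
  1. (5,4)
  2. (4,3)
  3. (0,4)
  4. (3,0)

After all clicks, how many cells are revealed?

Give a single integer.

Click 1 (5,4) count=1: revealed 1 new [(5,4)] -> total=1
Click 2 (4,3) count=4: revealed 1 new [(4,3)] -> total=2
Click 3 (0,4) count=0: revealed 9 new [(0,3) (0,4) (0,5) (1,3) (1,4) (1,5) (2,3) (2,4) (2,5)] -> total=11
Click 4 (3,0) count=0: revealed 10 new [(0,0) (0,1) (1,0) (1,1) (2,0) (2,1) (3,0) (3,1) (4,0) (4,1)] -> total=21

Answer: 21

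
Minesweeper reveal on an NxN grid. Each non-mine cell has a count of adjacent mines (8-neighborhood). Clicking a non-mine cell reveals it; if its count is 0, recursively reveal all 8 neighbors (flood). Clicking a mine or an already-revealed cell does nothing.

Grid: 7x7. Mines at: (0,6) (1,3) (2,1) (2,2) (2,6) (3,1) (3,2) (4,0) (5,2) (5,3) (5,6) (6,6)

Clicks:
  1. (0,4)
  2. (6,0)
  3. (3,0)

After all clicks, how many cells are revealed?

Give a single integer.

Answer: 6

Derivation:
Click 1 (0,4) count=1: revealed 1 new [(0,4)] -> total=1
Click 2 (6,0) count=0: revealed 4 new [(5,0) (5,1) (6,0) (6,1)] -> total=5
Click 3 (3,0) count=3: revealed 1 new [(3,0)] -> total=6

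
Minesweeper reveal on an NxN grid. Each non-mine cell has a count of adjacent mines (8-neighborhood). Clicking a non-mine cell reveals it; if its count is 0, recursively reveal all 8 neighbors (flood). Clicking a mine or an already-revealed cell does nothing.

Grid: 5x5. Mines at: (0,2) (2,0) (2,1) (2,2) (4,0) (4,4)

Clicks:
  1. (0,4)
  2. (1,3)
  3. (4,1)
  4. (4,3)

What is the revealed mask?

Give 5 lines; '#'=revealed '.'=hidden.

Click 1 (0,4) count=0: revealed 8 new [(0,3) (0,4) (1,3) (1,4) (2,3) (2,4) (3,3) (3,4)] -> total=8
Click 2 (1,3) count=2: revealed 0 new [(none)] -> total=8
Click 3 (4,1) count=1: revealed 1 new [(4,1)] -> total=9
Click 4 (4,3) count=1: revealed 1 new [(4,3)] -> total=10

Answer: ...##
...##
...##
...##
.#.#.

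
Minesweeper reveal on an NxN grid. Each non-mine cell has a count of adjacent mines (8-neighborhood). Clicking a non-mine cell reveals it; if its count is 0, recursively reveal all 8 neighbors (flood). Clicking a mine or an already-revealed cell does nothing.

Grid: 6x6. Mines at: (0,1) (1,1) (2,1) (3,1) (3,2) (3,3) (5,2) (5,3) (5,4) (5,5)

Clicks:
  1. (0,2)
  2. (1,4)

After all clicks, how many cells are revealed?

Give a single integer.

Answer: 16

Derivation:
Click 1 (0,2) count=2: revealed 1 new [(0,2)] -> total=1
Click 2 (1,4) count=0: revealed 15 new [(0,3) (0,4) (0,5) (1,2) (1,3) (1,4) (1,5) (2,2) (2,3) (2,4) (2,5) (3,4) (3,5) (4,4) (4,5)] -> total=16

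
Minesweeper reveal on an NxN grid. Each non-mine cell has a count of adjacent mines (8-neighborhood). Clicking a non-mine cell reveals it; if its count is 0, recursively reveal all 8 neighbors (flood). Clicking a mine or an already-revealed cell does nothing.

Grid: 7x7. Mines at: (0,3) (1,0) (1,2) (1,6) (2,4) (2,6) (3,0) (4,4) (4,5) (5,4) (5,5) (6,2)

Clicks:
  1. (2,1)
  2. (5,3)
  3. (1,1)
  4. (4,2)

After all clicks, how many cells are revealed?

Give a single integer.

Click 1 (2,1) count=3: revealed 1 new [(2,1)] -> total=1
Click 2 (5,3) count=3: revealed 1 new [(5,3)] -> total=2
Click 3 (1,1) count=2: revealed 1 new [(1,1)] -> total=3
Click 4 (4,2) count=0: revealed 10 new [(2,2) (2,3) (3,1) (3,2) (3,3) (4,1) (4,2) (4,3) (5,1) (5,2)] -> total=13

Answer: 13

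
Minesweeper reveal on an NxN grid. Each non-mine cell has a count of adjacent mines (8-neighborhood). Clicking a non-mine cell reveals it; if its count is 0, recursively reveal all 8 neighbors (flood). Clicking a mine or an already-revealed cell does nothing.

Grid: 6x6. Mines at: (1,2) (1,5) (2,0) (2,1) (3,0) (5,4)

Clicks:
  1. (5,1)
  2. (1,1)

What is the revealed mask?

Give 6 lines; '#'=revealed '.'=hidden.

Click 1 (5,1) count=0: revealed 19 new [(2,2) (2,3) (2,4) (2,5) (3,1) (3,2) (3,3) (3,4) (3,5) (4,0) (4,1) (4,2) (4,3) (4,4) (4,5) (5,0) (5,1) (5,2) (5,3)] -> total=19
Click 2 (1,1) count=3: revealed 1 new [(1,1)] -> total=20

Answer: ......
.#....
..####
.#####
######
####..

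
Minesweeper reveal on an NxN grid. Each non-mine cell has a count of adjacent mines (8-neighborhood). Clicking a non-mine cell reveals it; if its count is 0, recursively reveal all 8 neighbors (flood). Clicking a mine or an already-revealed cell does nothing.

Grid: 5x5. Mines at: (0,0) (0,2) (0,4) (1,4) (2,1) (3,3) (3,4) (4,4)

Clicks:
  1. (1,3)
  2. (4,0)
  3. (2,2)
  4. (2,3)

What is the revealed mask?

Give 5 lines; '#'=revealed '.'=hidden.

Click 1 (1,3) count=3: revealed 1 new [(1,3)] -> total=1
Click 2 (4,0) count=0: revealed 6 new [(3,0) (3,1) (3,2) (4,0) (4,1) (4,2)] -> total=7
Click 3 (2,2) count=2: revealed 1 new [(2,2)] -> total=8
Click 4 (2,3) count=3: revealed 1 new [(2,3)] -> total=9

Answer: .....
...#.
..##.
###..
###..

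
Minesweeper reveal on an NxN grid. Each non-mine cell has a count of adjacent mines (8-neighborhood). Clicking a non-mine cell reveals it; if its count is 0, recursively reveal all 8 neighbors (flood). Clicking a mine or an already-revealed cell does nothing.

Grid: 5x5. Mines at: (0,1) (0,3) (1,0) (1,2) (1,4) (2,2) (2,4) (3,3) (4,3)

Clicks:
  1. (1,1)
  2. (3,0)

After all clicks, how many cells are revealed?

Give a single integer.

Answer: 9

Derivation:
Click 1 (1,1) count=4: revealed 1 new [(1,1)] -> total=1
Click 2 (3,0) count=0: revealed 8 new [(2,0) (2,1) (3,0) (3,1) (3,2) (4,0) (4,1) (4,2)] -> total=9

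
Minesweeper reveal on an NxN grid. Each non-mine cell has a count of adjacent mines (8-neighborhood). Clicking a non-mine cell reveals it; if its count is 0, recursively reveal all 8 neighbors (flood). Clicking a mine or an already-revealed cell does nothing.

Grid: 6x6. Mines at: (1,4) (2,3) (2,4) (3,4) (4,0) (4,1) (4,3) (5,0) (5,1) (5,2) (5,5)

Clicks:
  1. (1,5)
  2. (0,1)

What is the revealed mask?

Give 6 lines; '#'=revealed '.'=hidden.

Click 1 (1,5) count=2: revealed 1 new [(1,5)] -> total=1
Click 2 (0,1) count=0: revealed 14 new [(0,0) (0,1) (0,2) (0,3) (1,0) (1,1) (1,2) (1,3) (2,0) (2,1) (2,2) (3,0) (3,1) (3,2)] -> total=15

Answer: ####..
####.#
###...
###...
......
......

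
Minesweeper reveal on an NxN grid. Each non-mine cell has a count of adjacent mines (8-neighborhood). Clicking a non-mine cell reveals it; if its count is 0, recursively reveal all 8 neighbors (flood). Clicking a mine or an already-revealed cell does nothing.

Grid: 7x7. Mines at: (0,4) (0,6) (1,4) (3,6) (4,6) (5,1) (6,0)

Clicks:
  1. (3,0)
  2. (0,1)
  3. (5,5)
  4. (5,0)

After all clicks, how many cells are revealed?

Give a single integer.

Answer: 37

Derivation:
Click 1 (3,0) count=0: revealed 36 new [(0,0) (0,1) (0,2) (0,3) (1,0) (1,1) (1,2) (1,3) (2,0) (2,1) (2,2) (2,3) (2,4) (2,5) (3,0) (3,1) (3,2) (3,3) (3,4) (3,5) (4,0) (4,1) (4,2) (4,3) (4,4) (4,5) (5,2) (5,3) (5,4) (5,5) (5,6) (6,2) (6,3) (6,4) (6,5) (6,6)] -> total=36
Click 2 (0,1) count=0: revealed 0 new [(none)] -> total=36
Click 3 (5,5) count=1: revealed 0 new [(none)] -> total=36
Click 4 (5,0) count=2: revealed 1 new [(5,0)] -> total=37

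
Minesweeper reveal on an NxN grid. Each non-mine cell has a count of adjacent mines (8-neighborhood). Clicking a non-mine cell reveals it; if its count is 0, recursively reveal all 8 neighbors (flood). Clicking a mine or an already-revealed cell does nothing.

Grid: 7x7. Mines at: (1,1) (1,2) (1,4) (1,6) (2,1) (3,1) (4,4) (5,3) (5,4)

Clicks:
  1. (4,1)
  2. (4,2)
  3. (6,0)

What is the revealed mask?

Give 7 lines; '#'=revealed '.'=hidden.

Click 1 (4,1) count=1: revealed 1 new [(4,1)] -> total=1
Click 2 (4,2) count=2: revealed 1 new [(4,2)] -> total=2
Click 3 (6,0) count=0: revealed 7 new [(4,0) (5,0) (5,1) (5,2) (6,0) (6,1) (6,2)] -> total=9

Answer: .......
.......
.......
.......
###....
###....
###....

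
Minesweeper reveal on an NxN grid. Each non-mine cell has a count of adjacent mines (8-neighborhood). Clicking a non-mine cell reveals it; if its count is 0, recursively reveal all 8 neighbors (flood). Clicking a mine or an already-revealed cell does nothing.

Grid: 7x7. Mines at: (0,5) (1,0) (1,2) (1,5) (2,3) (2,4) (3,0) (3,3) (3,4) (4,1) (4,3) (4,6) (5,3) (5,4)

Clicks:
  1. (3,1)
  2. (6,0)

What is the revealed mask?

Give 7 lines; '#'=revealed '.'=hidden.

Click 1 (3,1) count=2: revealed 1 new [(3,1)] -> total=1
Click 2 (6,0) count=0: revealed 6 new [(5,0) (5,1) (5,2) (6,0) (6,1) (6,2)] -> total=7

Answer: .......
.......
.......
.#.....
.......
###....
###....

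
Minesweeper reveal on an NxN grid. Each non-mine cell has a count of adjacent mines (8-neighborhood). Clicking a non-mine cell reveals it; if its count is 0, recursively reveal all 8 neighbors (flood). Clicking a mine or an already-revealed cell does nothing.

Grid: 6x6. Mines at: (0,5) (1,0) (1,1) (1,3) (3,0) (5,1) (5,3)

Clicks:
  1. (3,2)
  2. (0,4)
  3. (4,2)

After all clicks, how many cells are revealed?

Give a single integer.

Click 1 (3,2) count=0: revealed 19 new [(1,4) (1,5) (2,1) (2,2) (2,3) (2,4) (2,5) (3,1) (3,2) (3,3) (3,4) (3,5) (4,1) (4,2) (4,3) (4,4) (4,5) (5,4) (5,5)] -> total=19
Click 2 (0,4) count=2: revealed 1 new [(0,4)] -> total=20
Click 3 (4,2) count=2: revealed 0 new [(none)] -> total=20

Answer: 20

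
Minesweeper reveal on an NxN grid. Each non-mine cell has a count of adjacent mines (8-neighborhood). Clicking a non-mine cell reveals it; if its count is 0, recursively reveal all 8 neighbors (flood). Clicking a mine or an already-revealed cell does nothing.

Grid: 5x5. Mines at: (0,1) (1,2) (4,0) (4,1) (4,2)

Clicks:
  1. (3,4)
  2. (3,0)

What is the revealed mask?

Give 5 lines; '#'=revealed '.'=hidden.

Click 1 (3,4) count=0: revealed 10 new [(0,3) (0,4) (1,3) (1,4) (2,3) (2,4) (3,3) (3,4) (4,3) (4,4)] -> total=10
Click 2 (3,0) count=2: revealed 1 new [(3,0)] -> total=11

Answer: ...##
...##
...##
#..##
...##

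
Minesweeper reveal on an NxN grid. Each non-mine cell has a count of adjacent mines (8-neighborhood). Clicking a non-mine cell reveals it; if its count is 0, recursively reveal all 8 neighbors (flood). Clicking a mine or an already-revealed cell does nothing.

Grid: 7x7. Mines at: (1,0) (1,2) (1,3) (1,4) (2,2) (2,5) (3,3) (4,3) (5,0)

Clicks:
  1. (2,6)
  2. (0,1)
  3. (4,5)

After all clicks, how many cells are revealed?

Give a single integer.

Click 1 (2,6) count=1: revealed 1 new [(2,6)] -> total=1
Click 2 (0,1) count=2: revealed 1 new [(0,1)] -> total=2
Click 3 (4,5) count=0: revealed 18 new [(3,4) (3,5) (3,6) (4,4) (4,5) (4,6) (5,1) (5,2) (5,3) (5,4) (5,5) (5,6) (6,1) (6,2) (6,3) (6,4) (6,5) (6,6)] -> total=20

Answer: 20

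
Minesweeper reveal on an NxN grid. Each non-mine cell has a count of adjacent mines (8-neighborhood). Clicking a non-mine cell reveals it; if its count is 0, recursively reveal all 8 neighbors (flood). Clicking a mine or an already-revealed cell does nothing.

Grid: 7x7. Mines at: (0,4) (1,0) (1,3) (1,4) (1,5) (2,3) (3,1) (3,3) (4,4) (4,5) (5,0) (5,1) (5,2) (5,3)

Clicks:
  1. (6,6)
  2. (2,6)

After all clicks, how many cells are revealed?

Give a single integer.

Answer: 7

Derivation:
Click 1 (6,6) count=0: revealed 6 new [(5,4) (5,5) (5,6) (6,4) (6,5) (6,6)] -> total=6
Click 2 (2,6) count=1: revealed 1 new [(2,6)] -> total=7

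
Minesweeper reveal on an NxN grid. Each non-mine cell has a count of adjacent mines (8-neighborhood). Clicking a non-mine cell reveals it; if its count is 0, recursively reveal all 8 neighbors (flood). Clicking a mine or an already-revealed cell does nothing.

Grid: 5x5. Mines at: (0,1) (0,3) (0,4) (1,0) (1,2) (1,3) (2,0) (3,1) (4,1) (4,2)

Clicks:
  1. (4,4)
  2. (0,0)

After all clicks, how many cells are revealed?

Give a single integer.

Click 1 (4,4) count=0: revealed 6 new [(2,3) (2,4) (3,3) (3,4) (4,3) (4,4)] -> total=6
Click 2 (0,0) count=2: revealed 1 new [(0,0)] -> total=7

Answer: 7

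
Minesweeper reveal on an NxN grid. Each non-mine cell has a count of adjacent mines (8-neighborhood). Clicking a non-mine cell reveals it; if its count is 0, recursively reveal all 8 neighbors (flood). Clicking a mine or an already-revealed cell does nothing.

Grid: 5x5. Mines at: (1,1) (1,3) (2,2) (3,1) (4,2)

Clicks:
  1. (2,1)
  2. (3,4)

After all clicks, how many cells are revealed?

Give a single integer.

Click 1 (2,1) count=3: revealed 1 new [(2,1)] -> total=1
Click 2 (3,4) count=0: revealed 6 new [(2,3) (2,4) (3,3) (3,4) (4,3) (4,4)] -> total=7

Answer: 7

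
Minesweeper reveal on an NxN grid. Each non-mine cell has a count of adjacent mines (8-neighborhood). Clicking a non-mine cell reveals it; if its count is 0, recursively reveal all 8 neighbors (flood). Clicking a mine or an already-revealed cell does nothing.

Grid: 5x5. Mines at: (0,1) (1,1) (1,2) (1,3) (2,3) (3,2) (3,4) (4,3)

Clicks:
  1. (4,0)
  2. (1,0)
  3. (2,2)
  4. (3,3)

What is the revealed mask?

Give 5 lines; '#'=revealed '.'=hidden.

Click 1 (4,0) count=0: revealed 6 new [(2,0) (2,1) (3,0) (3,1) (4,0) (4,1)] -> total=6
Click 2 (1,0) count=2: revealed 1 new [(1,0)] -> total=7
Click 3 (2,2) count=5: revealed 1 new [(2,2)] -> total=8
Click 4 (3,3) count=4: revealed 1 new [(3,3)] -> total=9

Answer: .....
#....
###..
##.#.
##...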